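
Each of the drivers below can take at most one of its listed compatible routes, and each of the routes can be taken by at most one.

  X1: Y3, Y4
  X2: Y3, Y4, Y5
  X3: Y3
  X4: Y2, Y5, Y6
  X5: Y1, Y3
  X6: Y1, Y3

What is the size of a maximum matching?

5

Unit-capacity flow: source→left, listed edges, right→sink; max matching = max flow.
Augmenting path X1→Y3 (+1); matched 1.
Augmenting path X2→Y4 (+1); matched 2.
Augmenting path X4→Y2 (+1); matched 3.
Augmenting path X5→Y1 (+1); matched 4.
Augmenting path X3→Y3→X1→Y4→X2→Y5 (+1); matched 5.
No augmenting path remains; maximum matching = 5.
König certificate: {X1, X2, X4, Y1, Y3} is a vertex cover of size 5 (every listed pair touches it), so no matching can be larger.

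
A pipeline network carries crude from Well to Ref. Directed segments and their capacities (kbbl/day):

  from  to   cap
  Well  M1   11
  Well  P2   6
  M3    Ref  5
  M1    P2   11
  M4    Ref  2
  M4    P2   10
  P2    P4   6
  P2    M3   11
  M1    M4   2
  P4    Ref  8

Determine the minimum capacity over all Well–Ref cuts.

13

Augment Well→P2→M3→Ref: bottleneck 5, flow now 5.
Augment Well→P2→P4→Ref: bottleneck 1, flow now 6.
Augment Well→M1→M4→Ref: bottleneck 2, flow now 8.
Augment Well→M1→P2→P4→Ref: bottleneck 5, flow now 13.
No augmenting path remains; maximum flow = 13.
By max-flow min-cut, the minimum cut capacity equals the max flow.
In the residual graph, reachable from Well: {Well, P2, M1, M3}.
Min-cut edges: P2→P4 (6), M1→M4 (2), M3→Ref (5); capacity 6 + 2 + 5 = 13.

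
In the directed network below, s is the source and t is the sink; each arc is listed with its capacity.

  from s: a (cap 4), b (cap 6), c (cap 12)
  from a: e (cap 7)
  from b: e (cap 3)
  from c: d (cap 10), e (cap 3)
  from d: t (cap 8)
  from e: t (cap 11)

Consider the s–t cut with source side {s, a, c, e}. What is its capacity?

27

Edges leaving {s, a, c, e}: s→b (6), c→d (10), e→t (11).
Cut capacity = 6 + 10 + 11 = 27.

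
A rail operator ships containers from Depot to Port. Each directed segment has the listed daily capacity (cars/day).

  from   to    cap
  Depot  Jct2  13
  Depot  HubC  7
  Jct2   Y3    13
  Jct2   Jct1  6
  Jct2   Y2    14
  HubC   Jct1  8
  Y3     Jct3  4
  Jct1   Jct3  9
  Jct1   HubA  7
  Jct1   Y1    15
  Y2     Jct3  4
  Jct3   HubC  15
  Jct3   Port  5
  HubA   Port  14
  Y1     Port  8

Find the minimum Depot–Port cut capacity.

19

Augment Depot→Jct2→Y3→Jct3→Port: bottleneck 4, flow now 4.
Augment Depot→Jct2→Jct1→Jct3→Port: bottleneck 1, flow now 5.
Augment Depot→Jct2→Jct1→HubA→Port: bottleneck 5, flow now 10.
Augment Depot→HubC→Jct1→HubA→Port: bottleneck 2, flow now 12.
Augment Depot→HubC→Jct1→Y1→Port: bottleneck 5, flow now 17.
Augment Depot→Jct2→Y2→Jct3→Jct1→Y1→Port: bottleneck 1, flow now 18. (uses reverse residual edge)
Augment Depot→Jct2→Y2→Jct3→HubC→Jct1→Y1→Port: bottleneck 1, flow now 19.
No augmenting path remains; maximum flow = 19.
By max-flow min-cut, the minimum cut capacity equals the max flow.
In the residual graph, reachable from Depot: {Depot, Jct2, HubC, Y3, Y2, Jct3}.
Min-cut edges: Jct2→Jct1 (6), HubC→Jct1 (8), Jct3→Port (5); capacity 6 + 8 + 5 = 19.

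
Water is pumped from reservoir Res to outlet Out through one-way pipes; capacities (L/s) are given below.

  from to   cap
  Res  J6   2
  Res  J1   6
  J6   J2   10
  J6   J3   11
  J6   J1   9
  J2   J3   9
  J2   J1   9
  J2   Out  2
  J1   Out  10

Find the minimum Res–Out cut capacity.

Augment Res→J1→Out: bottleneck 6, flow now 6.
Augment Res→J6→J2→Out: bottleneck 2, flow now 8.
No augmenting path remains; maximum flow = 8.
By max-flow min-cut, the minimum cut capacity equals the max flow.
In the residual graph, reachable from Res: {Res}.
Min-cut edges: Res→J6 (2), Res→J1 (6); capacity 2 + 6 = 8.

8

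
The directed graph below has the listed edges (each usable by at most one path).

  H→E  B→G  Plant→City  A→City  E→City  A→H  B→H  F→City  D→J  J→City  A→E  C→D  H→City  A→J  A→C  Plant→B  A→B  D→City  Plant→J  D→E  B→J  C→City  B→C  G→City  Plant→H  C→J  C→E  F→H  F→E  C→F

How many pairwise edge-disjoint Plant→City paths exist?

4

Assign every edge capacity 1; by Menger, the answer equals the max flow.
Path Plant→City (+1); total 1.
Path Plant→H→City (+1); total 2.
Path Plant→J→City (+1); total 3.
Path Plant→B→C→City (+1); total 4.
No residual Plant→City path; max flow = 4.
Certifying cut of size 4: {Plant→B, Plant→City, Plant→H, Plant→J}.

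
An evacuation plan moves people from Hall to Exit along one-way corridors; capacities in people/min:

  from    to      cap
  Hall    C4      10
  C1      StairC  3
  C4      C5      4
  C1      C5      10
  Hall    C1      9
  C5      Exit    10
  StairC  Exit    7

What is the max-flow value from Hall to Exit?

Augment Hall→C1→StairC→Exit: bottleneck 3, flow now 3.
Augment Hall→C1→C5→Exit: bottleneck 6, flow now 9.
Augment Hall→C4→C5→Exit: bottleneck 4, flow now 13.
No augmenting path remains; maximum flow = 13.
In the residual graph, reachable from Hall: {Hall, C4}.
Min-cut edges: Hall→C1 (9), C4→C5 (4); capacity 9 + 4 = 13.
This cut is saturated, so no flow can exceed 13.

13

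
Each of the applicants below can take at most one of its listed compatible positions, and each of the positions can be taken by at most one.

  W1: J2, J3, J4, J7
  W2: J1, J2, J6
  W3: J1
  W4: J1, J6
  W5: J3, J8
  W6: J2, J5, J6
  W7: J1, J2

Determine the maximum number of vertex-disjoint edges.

6

Unit-capacity flow: source→left, listed edges, right→sink; max matching = max flow.
Augmenting path W1→J2 (+1); matched 1.
Augmenting path W2→J1 (+1); matched 2.
Augmenting path W4→J6 (+1); matched 3.
Augmenting path W5→J3 (+1); matched 4.
Augmenting path W6→J5 (+1); matched 5.
Augmenting path W7→J2→W1→J4 (+1); matched 6.
No augmenting path remains; maximum matching = 6.
König certificate: {W1, W5, W6, J1, J2, J6} is a vertex cover of size 6 (every listed pair touches it), so no matching can be larger.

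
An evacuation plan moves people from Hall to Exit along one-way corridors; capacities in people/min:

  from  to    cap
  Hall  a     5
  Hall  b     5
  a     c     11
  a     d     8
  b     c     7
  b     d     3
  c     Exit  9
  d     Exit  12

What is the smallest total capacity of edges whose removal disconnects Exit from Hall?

10

Augment Hall→a→c→Exit: bottleneck 5, flow now 5.
Augment Hall→b→c→Exit: bottleneck 4, flow now 9.
Augment Hall→b→d→Exit: bottleneck 1, flow now 10.
No augmenting path remains; maximum flow = 10.
By max-flow min-cut, the minimum cut capacity equals the max flow.
In the residual graph, reachable from Hall: {Hall}.
Min-cut edges: Hall→a (5), Hall→b (5); capacity 5 + 5 = 10.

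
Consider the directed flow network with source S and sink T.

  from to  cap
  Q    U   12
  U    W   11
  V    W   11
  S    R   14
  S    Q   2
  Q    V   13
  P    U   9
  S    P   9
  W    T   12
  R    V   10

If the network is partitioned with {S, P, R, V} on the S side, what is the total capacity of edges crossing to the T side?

Edges leaving {S, P, R, V}: S→Q (2), P→U (9), V→W (11).
Cut capacity = 2 + 9 + 11 = 22.

22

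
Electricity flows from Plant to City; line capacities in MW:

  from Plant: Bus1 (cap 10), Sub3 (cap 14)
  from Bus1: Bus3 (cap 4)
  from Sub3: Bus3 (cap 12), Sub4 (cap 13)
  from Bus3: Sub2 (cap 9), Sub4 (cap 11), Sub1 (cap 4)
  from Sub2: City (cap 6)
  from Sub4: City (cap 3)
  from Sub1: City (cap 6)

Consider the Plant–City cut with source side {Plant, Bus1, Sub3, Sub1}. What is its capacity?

35

Edges leaving {Plant, Bus1, Sub3, Sub1}: Bus1→Bus3 (4), Sub3→Bus3 (12), Sub3→Sub4 (13), Sub1→City (6).
Cut capacity = 4 + 12 + 13 + 6 = 35.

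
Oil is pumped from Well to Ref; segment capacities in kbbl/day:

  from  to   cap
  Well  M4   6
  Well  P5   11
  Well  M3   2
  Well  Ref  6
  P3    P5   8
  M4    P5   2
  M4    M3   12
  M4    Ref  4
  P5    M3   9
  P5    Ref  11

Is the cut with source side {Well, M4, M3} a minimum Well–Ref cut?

Given cut capacity: 11 + 6 + 2 + 4 = 23.
Augment Well→Ref: bottleneck 6, flow now 6.
Augment Well→M4→Ref: bottleneck 4, flow now 10.
Augment Well→P5→Ref: bottleneck 11, flow now 21.
No augmenting path remains; maximum flow = 21.
In the residual graph, reachable from Well: {Well, M4, P5, M3}.
Min-cut edges: Well→Ref (6), M4→Ref (4), P5→Ref (11); capacity 6 + 4 + 11 = 21.
Cut capacity 23 exceeds the max flow 21, so it is not minimum.

No — its capacity is 23, but the minimum cut has capacity 21.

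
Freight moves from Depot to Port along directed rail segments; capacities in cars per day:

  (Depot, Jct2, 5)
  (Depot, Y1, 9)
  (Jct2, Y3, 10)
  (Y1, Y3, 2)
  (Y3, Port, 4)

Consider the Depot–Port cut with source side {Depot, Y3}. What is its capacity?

Edges leaving {Depot, Y3}: Depot→Jct2 (5), Depot→Y1 (9), Y3→Port (4).
Cut capacity = 5 + 9 + 4 = 18.

18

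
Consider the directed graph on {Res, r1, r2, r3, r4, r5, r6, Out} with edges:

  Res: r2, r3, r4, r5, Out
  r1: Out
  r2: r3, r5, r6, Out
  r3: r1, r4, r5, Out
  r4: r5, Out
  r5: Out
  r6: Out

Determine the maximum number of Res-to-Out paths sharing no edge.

Assign every edge capacity 1; by Menger, the answer equals the max flow.
Path Res→Out (+1); total 1.
Path Res→r2→Out (+1); total 2.
Path Res→r3→Out (+1); total 3.
Path Res→r4→Out (+1); total 4.
Path Res→r5→Out (+1); total 5.
No residual Res→Out path; max flow = 5.
Certifying cut of size 5: {Res→Out, Res→r2, Res→r3, Res→r4, Res→r5}.

5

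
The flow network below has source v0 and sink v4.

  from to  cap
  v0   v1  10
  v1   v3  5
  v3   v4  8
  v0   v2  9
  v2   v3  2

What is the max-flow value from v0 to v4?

7

Augment v0→v1→v3→v4: bottleneck 5, flow now 5.
Augment v0→v2→v3→v4: bottleneck 2, flow now 7.
No augmenting path remains; maximum flow = 7.
In the residual graph, reachable from v0: {v0, v1, v2}.
Min-cut edges: v1→v3 (5), v2→v3 (2); capacity 5 + 2 = 7.
This cut is saturated, so no flow can exceed 7.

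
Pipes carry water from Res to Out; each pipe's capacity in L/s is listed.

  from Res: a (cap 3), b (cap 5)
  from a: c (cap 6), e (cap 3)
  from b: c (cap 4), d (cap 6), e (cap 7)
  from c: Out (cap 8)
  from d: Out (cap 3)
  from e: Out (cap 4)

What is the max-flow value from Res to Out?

Augment Res→a→c→Out: bottleneck 3, flow now 3.
Augment Res→b→c→Out: bottleneck 4, flow now 7.
Augment Res→b→d→Out: bottleneck 1, flow now 8.
No augmenting path remains; maximum flow = 8.
In the residual graph, reachable from Res: {Res}.
Min-cut edges: Res→a (3), Res→b (5); capacity 3 + 5 = 8.
This cut is saturated, so no flow can exceed 8.

8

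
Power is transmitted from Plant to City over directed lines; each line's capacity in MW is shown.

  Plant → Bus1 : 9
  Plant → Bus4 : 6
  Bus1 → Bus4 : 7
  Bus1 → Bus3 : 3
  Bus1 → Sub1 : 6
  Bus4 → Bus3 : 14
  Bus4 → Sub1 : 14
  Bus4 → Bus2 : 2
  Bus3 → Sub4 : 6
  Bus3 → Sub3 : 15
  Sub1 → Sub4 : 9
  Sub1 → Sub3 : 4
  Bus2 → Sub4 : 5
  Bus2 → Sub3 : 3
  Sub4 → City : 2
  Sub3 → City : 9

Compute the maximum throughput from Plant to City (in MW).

Augment Plant→Bus1→Bus3→Sub4→City: bottleneck 2, flow now 2.
Augment Plant→Bus1→Bus3→Sub3→City: bottleneck 1, flow now 3.
Augment Plant→Bus1→Sub1→Sub3→City: bottleneck 4, flow now 7.
Augment Plant→Bus4→Bus3→Sub3→City: bottleneck 4, flow now 11.
No augmenting path remains; maximum flow = 11.
In the residual graph, reachable from Plant: {Plant, Bus1, Bus4, Bus3, Sub1, Bus2, Sub4, Sub3}.
Min-cut edges: Sub4→City (2), Sub3→City (9); capacity 2 + 9 = 11.
This cut is saturated, so no flow can exceed 11.

11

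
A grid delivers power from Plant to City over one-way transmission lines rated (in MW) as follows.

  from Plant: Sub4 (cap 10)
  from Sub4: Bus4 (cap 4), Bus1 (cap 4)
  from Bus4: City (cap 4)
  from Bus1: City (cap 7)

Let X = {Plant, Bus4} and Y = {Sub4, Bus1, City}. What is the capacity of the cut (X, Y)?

14

Edges leaving {Plant, Bus4}: Plant→Sub4 (10), Bus4→City (4).
Cut capacity = 10 + 4 = 14.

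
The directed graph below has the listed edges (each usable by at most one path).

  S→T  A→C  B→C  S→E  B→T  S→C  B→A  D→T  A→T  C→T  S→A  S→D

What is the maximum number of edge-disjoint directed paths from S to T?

4

Assign every edge capacity 1; by Menger, the answer equals the max flow.
Path S→T (+1); total 1.
Path S→A→T (+1); total 2.
Path S→C→T (+1); total 3.
Path S→D→T (+1); total 4.
No residual S→T path; max flow = 4.
Certifying cut of size 4: {S→A, S→C, S→D, S→T}.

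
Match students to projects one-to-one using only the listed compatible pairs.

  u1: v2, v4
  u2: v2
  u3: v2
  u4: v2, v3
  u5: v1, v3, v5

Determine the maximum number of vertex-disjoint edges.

Unit-capacity flow: source→left, listed edges, right→sink; max matching = max flow.
Augmenting path u1→v2 (+1); matched 1.
Augmenting path u4→v3 (+1); matched 2.
Augmenting path u5→v1 (+1); matched 3.
Augmenting path u2→v2→u1→v4 (+1); matched 4.
No augmenting path remains; maximum matching = 4.
König certificate: {u1, u4, u5, v2} is a vertex cover of size 4 (every listed pair touches it), so no matching can be larger.

4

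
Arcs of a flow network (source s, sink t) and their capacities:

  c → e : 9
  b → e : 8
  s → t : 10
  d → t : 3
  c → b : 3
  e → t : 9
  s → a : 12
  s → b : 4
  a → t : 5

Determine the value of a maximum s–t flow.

19

Augment s→t: bottleneck 10, flow now 10.
Augment s→a→t: bottleneck 5, flow now 15.
Augment s→b→e→t: bottleneck 4, flow now 19.
No augmenting path remains; maximum flow = 19.
In the residual graph, reachable from s: {s, a}.
Min-cut edges: s→b (4), s→t (10), a→t (5); capacity 4 + 10 + 5 = 19.
This cut is saturated, so no flow can exceed 19.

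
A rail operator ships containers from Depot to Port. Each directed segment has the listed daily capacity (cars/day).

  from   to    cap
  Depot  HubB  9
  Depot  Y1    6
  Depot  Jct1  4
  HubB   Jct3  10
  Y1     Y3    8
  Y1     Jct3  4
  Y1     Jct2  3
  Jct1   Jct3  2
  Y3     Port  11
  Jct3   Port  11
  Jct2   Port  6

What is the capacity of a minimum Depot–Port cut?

17

Augment Depot→HubB→Jct3→Port: bottleneck 9, flow now 9.
Augment Depot→Y1→Y3→Port: bottleneck 6, flow now 15.
Augment Depot→Jct1→Jct3→Port: bottleneck 2, flow now 17.
No augmenting path remains; maximum flow = 17.
By max-flow min-cut, the minimum cut capacity equals the max flow.
In the residual graph, reachable from Depot: {Depot, Jct1}.
Min-cut edges: Depot→HubB (9), Depot→Y1 (6), Jct1→Jct3 (2); capacity 9 + 6 + 2 = 17.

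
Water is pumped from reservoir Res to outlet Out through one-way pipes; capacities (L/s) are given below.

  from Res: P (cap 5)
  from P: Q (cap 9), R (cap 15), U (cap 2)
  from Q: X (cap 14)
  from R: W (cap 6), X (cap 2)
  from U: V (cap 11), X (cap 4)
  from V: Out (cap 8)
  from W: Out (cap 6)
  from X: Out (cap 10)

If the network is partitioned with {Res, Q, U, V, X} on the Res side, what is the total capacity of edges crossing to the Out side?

Edges leaving {Res, Q, U, V, X}: Res→P (5), V→Out (8), X→Out (10).
Cut capacity = 5 + 8 + 10 = 23.

23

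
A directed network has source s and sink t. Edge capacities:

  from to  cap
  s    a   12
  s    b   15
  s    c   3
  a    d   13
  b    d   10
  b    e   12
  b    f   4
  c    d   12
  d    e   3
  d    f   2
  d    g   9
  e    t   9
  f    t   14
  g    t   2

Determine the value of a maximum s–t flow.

17

Augment s→b→e→t: bottleneck 9, flow now 9.
Augment s→b→f→t: bottleneck 4, flow now 13.
Augment s→a→d→f→t: bottleneck 2, flow now 15.
Augment s→a→d→g→t: bottleneck 2, flow now 17.
No augmenting path remains; maximum flow = 17.
In the residual graph, reachable from s: {s, a, b, c, d, e, g}.
Min-cut edges: b→f (4), d→f (2), e→t (9), g→t (2); capacity 4 + 2 + 9 + 2 = 17.
This cut is saturated, so no flow can exceed 17.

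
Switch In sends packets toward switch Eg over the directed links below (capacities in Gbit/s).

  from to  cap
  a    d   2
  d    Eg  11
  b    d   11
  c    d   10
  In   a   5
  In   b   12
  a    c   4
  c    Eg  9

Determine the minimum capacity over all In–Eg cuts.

Augment In→a→c→Eg: bottleneck 4, flow now 4.
Augment In→a→d→Eg: bottleneck 1, flow now 5.
Augment In→b→d→Eg: bottleneck 10, flow now 15.
No augmenting path remains; maximum flow = 15.
By max-flow min-cut, the minimum cut capacity equals the max flow.
In the residual graph, reachable from In: {In, a, b, d}.
Min-cut edges: a→c (4), d→Eg (11); capacity 4 + 11 = 15.

15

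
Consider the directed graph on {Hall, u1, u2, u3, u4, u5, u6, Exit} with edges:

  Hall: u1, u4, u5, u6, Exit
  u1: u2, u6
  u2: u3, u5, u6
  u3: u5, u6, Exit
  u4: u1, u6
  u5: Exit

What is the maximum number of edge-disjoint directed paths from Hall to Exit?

Assign every edge capacity 1; by Menger, the answer equals the max flow.
Path Hall→Exit (+1); total 1.
Path Hall→u5→Exit (+1); total 2.
Path Hall→u1→u2→u3→Exit (+1); total 3.
No residual Hall→Exit path; max flow = 3.
Certifying cut of size 3: {Hall→Exit, Hall→u5, u1→u2}.

3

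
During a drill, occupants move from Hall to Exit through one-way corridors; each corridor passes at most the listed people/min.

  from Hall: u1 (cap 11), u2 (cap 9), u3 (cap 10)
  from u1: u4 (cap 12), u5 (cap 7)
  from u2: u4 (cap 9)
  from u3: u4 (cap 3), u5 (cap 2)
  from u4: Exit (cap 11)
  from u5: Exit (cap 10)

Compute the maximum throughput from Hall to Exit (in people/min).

Augment Hall→u1→u4→Exit: bottleneck 11, flow now 11.
Augment Hall→u3→u5→Exit: bottleneck 2, flow now 13.
Augment Hall→u2→u4→u1→u5→Exit: bottleneck 7, flow now 20. (uses reverse residual edge)
No augmenting path remains; maximum flow = 20.
In the residual graph, reachable from Hall: {Hall, u1, u2, u3, u4}.
Min-cut edges: u1→u5 (7), u3→u5 (2), u4→Exit (11); capacity 7 + 2 + 11 = 20.
This cut is saturated, so no flow can exceed 20.

20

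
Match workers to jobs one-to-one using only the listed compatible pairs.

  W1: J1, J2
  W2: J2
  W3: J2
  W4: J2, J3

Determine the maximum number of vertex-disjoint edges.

3

Unit-capacity flow: source→left, listed edges, right→sink; max matching = max flow.
Augmenting path W1→J1 (+1); matched 1.
Augmenting path W2→J2 (+1); matched 2.
Augmenting path W4→J3 (+1); matched 3.
No augmenting path remains; maximum matching = 3.
König certificate: {W1, W4, J2} is a vertex cover of size 3 (every listed pair touches it), so no matching can be larger.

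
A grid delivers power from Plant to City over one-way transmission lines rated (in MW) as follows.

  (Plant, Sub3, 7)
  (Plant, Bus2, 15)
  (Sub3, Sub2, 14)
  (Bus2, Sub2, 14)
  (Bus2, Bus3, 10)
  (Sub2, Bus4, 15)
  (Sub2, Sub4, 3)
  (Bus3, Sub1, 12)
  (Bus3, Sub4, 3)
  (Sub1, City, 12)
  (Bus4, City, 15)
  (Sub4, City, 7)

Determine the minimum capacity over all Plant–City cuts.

22

Augment Plant→Sub3→Sub2→Bus4→City: bottleneck 7, flow now 7.
Augment Plant→Bus2→Sub2→Bus4→City: bottleneck 8, flow now 15.
Augment Plant→Bus2→Sub2→Sub4→City: bottleneck 3, flow now 18.
Augment Plant→Bus2→Bus3→Sub1→City: bottleneck 4, flow now 22.
No augmenting path remains; maximum flow = 22.
By max-flow min-cut, the minimum cut capacity equals the max flow.
In the residual graph, reachable from Plant: {Plant}.
Min-cut edges: Plant→Sub3 (7), Plant→Bus2 (15); capacity 7 + 15 = 22.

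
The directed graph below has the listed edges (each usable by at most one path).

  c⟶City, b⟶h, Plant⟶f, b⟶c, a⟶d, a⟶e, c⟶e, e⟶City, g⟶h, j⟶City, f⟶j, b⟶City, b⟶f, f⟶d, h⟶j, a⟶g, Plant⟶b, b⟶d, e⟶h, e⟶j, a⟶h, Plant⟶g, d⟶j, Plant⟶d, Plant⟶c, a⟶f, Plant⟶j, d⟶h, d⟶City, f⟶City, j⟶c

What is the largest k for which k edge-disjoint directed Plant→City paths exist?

6

Assign every edge capacity 1; by Menger, the answer equals the max flow.
Path Plant→b→City (+1); total 1.
Path Plant→c→City (+1); total 2.
Path Plant→d→City (+1); total 3.
Path Plant→f→City (+1); total 4.
Path Plant→j→City (+1); total 5.
Path Plant→g→h→j→c→e→City (+1); total 6.
No residual Plant→City path; max flow = 6.
Certifying cut of size 6: {Plant→b, Plant→c, Plant→d, Plant→f, Plant→g, Plant→j}.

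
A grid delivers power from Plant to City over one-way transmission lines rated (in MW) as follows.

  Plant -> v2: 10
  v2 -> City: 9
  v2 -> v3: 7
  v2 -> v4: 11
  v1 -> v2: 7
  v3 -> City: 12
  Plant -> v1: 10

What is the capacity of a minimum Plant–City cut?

Augment Plant→v2→City: bottleneck 9, flow now 9.
Augment Plant→v2→v3→City: bottleneck 1, flow now 10.
Augment Plant→v1→v2→v3→City: bottleneck 6, flow now 16.
No augmenting path remains; maximum flow = 16.
By max-flow min-cut, the minimum cut capacity equals the max flow.
In the residual graph, reachable from Plant: {Plant, v1, v2, v4}.
Min-cut edges: v2→v3 (7), v2→City (9); capacity 7 + 9 = 16.

16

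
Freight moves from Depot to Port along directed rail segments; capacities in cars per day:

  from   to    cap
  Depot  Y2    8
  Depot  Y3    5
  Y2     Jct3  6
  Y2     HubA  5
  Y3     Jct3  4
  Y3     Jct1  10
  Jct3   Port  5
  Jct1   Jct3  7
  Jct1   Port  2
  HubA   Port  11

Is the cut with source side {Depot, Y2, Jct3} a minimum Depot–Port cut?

No — its capacity is 15, but the minimum cut has capacity 12.

Given cut capacity: 5 + 5 + 5 = 15.
Augment Depot→Y2→Jct3→Port: bottleneck 5, flow now 5.
Augment Depot→Y2→HubA→Port: bottleneck 3, flow now 8.
Augment Depot→Y3→Jct1→Port: bottleneck 2, flow now 10.
Augment Depot→Y3→Jct3→Y2→HubA→Port: bottleneck 2, flow now 12. (uses reverse residual edge)
No augmenting path remains; maximum flow = 12.
In the residual graph, reachable from Depot: {Depot, Y2, Y3, Jct3, Jct1}.
Min-cut edges: Y2→HubA (5), Jct3→Port (5), Jct1→Port (2); capacity 5 + 5 + 2 = 12.
Cut capacity 15 exceeds the max flow 12, so it is not minimum.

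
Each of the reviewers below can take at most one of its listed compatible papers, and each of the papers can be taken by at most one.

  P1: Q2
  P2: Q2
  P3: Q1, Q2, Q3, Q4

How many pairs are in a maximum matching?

Unit-capacity flow: source→left, listed edges, right→sink; max matching = max flow.
Augmenting path P1→Q2 (+1); matched 1.
Augmenting path P3→Q1 (+1); matched 2.
No augmenting path remains; maximum matching = 2.
König certificate: {P3, Q2} is a vertex cover of size 2 (every listed pair touches it), so no matching can be larger.

2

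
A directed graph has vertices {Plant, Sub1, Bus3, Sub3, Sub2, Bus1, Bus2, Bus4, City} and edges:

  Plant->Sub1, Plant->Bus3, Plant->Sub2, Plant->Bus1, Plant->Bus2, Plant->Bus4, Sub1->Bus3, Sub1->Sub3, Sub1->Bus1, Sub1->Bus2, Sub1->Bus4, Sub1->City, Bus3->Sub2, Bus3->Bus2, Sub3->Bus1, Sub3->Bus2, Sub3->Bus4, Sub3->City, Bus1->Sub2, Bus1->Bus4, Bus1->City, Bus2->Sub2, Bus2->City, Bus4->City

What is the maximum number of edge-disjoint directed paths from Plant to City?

Assign every edge capacity 1; by Menger, the answer equals the max flow.
Path Plant→Sub1→City (+1); total 1.
Path Plant→Bus1→City (+1); total 2.
Path Plant→Bus2→City (+1); total 3.
Path Plant→Bus4→City (+1); total 4.
No residual Plant→City path; max flow = 4.
Certifying cut of size 4: {Bus2→City, Plant→Bus1, Plant→Bus4, Plant→Sub1}.

4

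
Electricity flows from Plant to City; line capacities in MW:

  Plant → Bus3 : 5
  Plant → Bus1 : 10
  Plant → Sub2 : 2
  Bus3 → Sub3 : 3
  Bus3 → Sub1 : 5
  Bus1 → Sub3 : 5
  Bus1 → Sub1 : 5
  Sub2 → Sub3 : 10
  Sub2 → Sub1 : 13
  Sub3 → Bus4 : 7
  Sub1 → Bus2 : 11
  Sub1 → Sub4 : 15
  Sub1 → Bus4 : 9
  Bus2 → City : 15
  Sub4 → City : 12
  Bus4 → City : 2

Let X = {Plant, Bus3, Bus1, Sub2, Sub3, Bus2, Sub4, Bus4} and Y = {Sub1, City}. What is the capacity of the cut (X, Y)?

52

Edges leaving {Plant, Bus3, Bus1, Sub2, Sub3, Bus2, Sub4, Bus4}: Bus3→Sub1 (5), Bus1→Sub1 (5), Sub2→Sub1 (13), Bus2→City (15), Sub4→City (12), Bus4→City (2).
Cut capacity = 5 + 5 + 13 + 15 + 12 + 2 = 52.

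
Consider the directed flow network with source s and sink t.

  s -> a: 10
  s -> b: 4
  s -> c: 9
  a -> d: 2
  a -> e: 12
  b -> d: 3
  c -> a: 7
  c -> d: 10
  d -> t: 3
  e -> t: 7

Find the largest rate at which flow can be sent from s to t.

Augment s→a→d→t: bottleneck 2, flow now 2.
Augment s→a→e→t: bottleneck 7, flow now 9.
Augment s→b→d→t: bottleneck 1, flow now 10.
No augmenting path remains; maximum flow = 10.
In the residual graph, reachable from s: {s, a, b, c, d, e}.
Min-cut edges: d→t (3), e→t (7); capacity 3 + 7 = 10.
This cut is saturated, so no flow can exceed 10.

10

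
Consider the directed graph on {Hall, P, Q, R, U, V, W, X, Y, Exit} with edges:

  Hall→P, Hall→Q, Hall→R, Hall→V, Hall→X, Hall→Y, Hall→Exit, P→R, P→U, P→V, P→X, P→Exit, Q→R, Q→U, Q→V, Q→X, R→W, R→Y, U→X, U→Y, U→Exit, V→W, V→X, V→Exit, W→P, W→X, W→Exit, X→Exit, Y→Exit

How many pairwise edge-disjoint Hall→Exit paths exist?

Assign every edge capacity 1; by Menger, the answer equals the max flow.
Path Hall→Exit (+1); total 1.
Path Hall→P→Exit (+1); total 2.
Path Hall→V→Exit (+1); total 3.
Path Hall→X→Exit (+1); total 4.
Path Hall→Y→Exit (+1); total 5.
Path Hall→Q→U→Exit (+1); total 6.
Path Hall→R→W→Exit (+1); total 7.
No residual Hall→Exit path; max flow = 7.
Certifying cut of size 7: {Hall→Exit, Hall→P, Hall→Q, Hall→R, Hall→V, Hall→X, Hall→Y}.

7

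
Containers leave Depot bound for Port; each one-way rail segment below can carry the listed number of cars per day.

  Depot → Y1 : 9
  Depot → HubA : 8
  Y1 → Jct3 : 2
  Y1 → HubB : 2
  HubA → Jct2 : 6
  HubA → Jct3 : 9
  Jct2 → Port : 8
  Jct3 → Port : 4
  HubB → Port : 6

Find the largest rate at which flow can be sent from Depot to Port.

12

Augment Depot→Y1→Jct3→Port: bottleneck 2, flow now 2.
Augment Depot→Y1→HubB→Port: bottleneck 2, flow now 4.
Augment Depot→HubA→Jct2→Port: bottleneck 6, flow now 10.
Augment Depot→HubA→Jct3→Port: bottleneck 2, flow now 12.
No augmenting path remains; maximum flow = 12.
In the residual graph, reachable from Depot: {Depot, Y1}.
Min-cut edges: Depot→HubA (8), Y1→Jct3 (2), Y1→HubB (2); capacity 8 + 2 + 2 = 12.
This cut is saturated, so no flow can exceed 12.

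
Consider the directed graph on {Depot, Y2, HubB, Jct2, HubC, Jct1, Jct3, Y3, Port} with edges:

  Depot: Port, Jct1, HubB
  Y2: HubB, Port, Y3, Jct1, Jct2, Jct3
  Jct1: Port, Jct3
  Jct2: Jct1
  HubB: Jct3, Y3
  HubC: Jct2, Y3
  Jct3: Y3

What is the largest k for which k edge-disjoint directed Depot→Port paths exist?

2

Assign every edge capacity 1; by Menger, the answer equals the max flow.
Path Depot→Port (+1); total 1.
Path Depot→Jct1→Port (+1); total 2.
No residual Depot→Port path; max flow = 2.
Certifying cut of size 2: {Depot→Jct1, Depot→Port}.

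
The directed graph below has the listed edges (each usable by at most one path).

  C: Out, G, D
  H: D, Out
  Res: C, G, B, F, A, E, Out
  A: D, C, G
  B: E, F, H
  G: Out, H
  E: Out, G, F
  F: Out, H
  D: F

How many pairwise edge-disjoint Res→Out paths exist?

Assign every edge capacity 1; by Menger, the answer equals the max flow.
Path Res→Out (+1); total 1.
Path Res→C→Out (+1); total 2.
Path Res→E→Out (+1); total 3.
Path Res→F→Out (+1); total 4.
Path Res→G→Out (+1); total 5.
Path Res→B→H→Out (+1); total 6.
No residual Res→Out path; max flow = 6.
Certifying cut of size 6: {C→Out, E→Out, F→Out, G→Out, H→Out, Res→Out}.

6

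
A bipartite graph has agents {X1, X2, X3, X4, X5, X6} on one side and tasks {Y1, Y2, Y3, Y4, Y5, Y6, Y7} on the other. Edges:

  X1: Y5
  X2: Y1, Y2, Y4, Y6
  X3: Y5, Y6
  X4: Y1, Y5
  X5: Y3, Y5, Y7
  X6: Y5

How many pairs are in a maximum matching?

Unit-capacity flow: source→left, listed edges, right→sink; max matching = max flow.
Augmenting path X1→Y5 (+1); matched 1.
Augmenting path X2→Y1 (+1); matched 2.
Augmenting path X3→Y6 (+1); matched 3.
Augmenting path X5→Y3 (+1); matched 4.
Augmenting path X4→Y1→X2→Y2 (+1); matched 5.
No augmenting path remains; maximum matching = 5.
König certificate: {X2, X3, X4, X5, Y5} is a vertex cover of size 5 (every listed pair touches it), so no matching can be larger.

5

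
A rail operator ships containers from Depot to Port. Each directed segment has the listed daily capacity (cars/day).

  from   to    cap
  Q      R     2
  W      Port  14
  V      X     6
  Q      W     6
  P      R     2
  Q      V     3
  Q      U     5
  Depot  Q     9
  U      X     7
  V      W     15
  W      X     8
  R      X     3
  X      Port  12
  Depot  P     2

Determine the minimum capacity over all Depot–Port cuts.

11

Augment Depot→Q→W→Port: bottleneck 6, flow now 6.
Augment Depot→P→R→X→Port: bottleneck 2, flow now 8.
Augment Depot→Q→R→X→Port: bottleneck 1, flow now 9.
Augment Depot→Q→U→X→Port: bottleneck 2, flow now 11.
No augmenting path remains; maximum flow = 11.
By max-flow min-cut, the minimum cut capacity equals the max flow.
In the residual graph, reachable from Depot: {Depot}.
Min-cut edges: Depot→P (2), Depot→Q (9); capacity 2 + 9 = 11.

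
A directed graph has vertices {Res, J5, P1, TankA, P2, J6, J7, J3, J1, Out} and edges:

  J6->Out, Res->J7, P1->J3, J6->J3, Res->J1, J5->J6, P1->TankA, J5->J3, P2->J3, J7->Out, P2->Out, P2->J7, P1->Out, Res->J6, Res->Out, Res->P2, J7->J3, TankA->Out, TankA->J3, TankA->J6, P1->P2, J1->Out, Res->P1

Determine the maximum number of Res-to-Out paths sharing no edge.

Assign every edge capacity 1; by Menger, the answer equals the max flow.
Path Res→Out (+1); total 1.
Path Res→P1→Out (+1); total 2.
Path Res→P2→Out (+1); total 3.
Path Res→J6→Out (+1); total 4.
Path Res→J7→Out (+1); total 5.
Path Res→J1→Out (+1); total 6.
No residual Res→Out path; max flow = 6.
Certifying cut of size 6: {Res→J1, Res→J6, Res→J7, Res→Out, Res→P1, Res→P2}.

6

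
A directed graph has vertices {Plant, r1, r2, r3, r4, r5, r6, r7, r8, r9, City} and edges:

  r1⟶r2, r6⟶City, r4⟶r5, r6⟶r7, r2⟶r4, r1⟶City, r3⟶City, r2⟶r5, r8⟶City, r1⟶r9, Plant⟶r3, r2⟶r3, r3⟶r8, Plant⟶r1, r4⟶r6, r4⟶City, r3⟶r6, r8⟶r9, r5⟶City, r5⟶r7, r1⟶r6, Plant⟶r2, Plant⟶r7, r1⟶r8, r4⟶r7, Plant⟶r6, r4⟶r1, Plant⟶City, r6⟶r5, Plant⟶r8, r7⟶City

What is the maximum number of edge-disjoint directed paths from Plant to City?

Assign every edge capacity 1; by Menger, the answer equals the max flow.
Path Plant→City (+1); total 1.
Path Plant→r1→City (+1); total 2.
Path Plant→r3→City (+1); total 3.
Path Plant→r6→City (+1); total 4.
Path Plant→r7→City (+1); total 5.
Path Plant→r8→City (+1); total 6.
Path Plant→r2→r4→City (+1); total 7.
No residual Plant→City path; max flow = 7.
Certifying cut of size 7: {Plant→City, Plant→r1, Plant→r2, Plant→r3, Plant→r6, Plant→r7, Plant→r8}.

7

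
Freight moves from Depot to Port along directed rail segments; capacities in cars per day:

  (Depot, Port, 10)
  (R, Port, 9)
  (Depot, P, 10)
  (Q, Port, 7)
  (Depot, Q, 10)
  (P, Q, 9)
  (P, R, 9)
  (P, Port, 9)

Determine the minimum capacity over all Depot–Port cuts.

Augment Depot→Port: bottleneck 10, flow now 10.
Augment Depot→P→Port: bottleneck 9, flow now 19.
Augment Depot→Q→Port: bottleneck 7, flow now 26.
Augment Depot→P→R→Port: bottleneck 1, flow now 27.
No augmenting path remains; maximum flow = 27.
By max-flow min-cut, the minimum cut capacity equals the max flow.
In the residual graph, reachable from Depot: {Depot, Q}.
Min-cut edges: Depot→P (10), Depot→Port (10), Q→Port (7); capacity 10 + 10 + 7 = 27.

27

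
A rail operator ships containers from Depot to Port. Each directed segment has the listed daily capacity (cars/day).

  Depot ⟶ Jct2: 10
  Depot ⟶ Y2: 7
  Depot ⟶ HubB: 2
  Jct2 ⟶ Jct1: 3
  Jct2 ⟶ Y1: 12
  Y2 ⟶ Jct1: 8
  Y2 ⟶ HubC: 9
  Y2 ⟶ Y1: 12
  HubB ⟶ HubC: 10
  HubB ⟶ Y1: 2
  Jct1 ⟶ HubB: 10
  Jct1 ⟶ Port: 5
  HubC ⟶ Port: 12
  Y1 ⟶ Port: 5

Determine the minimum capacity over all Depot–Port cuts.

17

Augment Depot→Jct2→Jct1→Port: bottleneck 3, flow now 3.
Augment Depot→Jct2→Y1→Port: bottleneck 5, flow now 8.
Augment Depot→Y2→Jct1→Port: bottleneck 2, flow now 10.
Augment Depot→Y2→HubC→Port: bottleneck 5, flow now 15.
Augment Depot→HubB→HubC→Port: bottleneck 2, flow now 17.
No augmenting path remains; maximum flow = 17.
By max-flow min-cut, the minimum cut capacity equals the max flow.
In the residual graph, reachable from Depot: {Depot, Jct2, Y1}.
Min-cut edges: Depot→Y2 (7), Depot→HubB (2), Jct2→Jct1 (3), Y1→Port (5); capacity 7 + 2 + 3 + 5 = 17.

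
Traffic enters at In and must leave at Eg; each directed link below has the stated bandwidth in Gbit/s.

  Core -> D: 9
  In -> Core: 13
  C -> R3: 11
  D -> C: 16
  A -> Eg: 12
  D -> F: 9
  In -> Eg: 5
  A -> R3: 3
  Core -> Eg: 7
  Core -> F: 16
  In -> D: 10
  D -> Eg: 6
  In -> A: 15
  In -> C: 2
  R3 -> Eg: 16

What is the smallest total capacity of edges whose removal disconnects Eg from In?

Augment In→Eg: bottleneck 5, flow now 5.
Augment In→Core→Eg: bottleneck 7, flow now 12.
Augment In→D→Eg: bottleneck 6, flow now 18.
Augment In→A→Eg: bottleneck 12, flow now 30.
Augment In→A→R3→Eg: bottleneck 3, flow now 33.
Augment In→C→R3→Eg: bottleneck 2, flow now 35.
Augment In→D→C→R3→Eg: bottleneck 4, flow now 39.
Augment In→Core→D→C→R3→Eg: bottleneck 5, flow now 44.
No augmenting path remains; maximum flow = 44.
By max-flow min-cut, the minimum cut capacity equals the max flow.
In the residual graph, reachable from In: {In, Core, D, C, F}.
Min-cut edges: In→A (15), In→Eg (5), Core→Eg (7), D→Eg (6), C→R3 (11); capacity 15 + 5 + 7 + 6 + 11 = 44.

44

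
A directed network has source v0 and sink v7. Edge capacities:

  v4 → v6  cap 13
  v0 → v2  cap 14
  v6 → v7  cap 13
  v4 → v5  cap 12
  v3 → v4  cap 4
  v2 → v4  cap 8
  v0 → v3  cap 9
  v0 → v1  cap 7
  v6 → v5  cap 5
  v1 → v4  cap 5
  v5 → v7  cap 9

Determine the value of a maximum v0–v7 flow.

17

Augment v0→v1→v4→v5→v7: bottleneck 5, flow now 5.
Augment v0→v2→v4→v5→v7: bottleneck 4, flow now 9.
Augment v0→v2→v4→v6→v7: bottleneck 4, flow now 13.
Augment v0→v3→v4→v6→v7: bottleneck 4, flow now 17.
No augmenting path remains; maximum flow = 17.
In the residual graph, reachable from v0: {v0, v1, v2, v3}.
Min-cut edges: v1→v4 (5), v2→v4 (8), v3→v4 (4); capacity 5 + 8 + 4 = 17.
This cut is saturated, so no flow can exceed 17.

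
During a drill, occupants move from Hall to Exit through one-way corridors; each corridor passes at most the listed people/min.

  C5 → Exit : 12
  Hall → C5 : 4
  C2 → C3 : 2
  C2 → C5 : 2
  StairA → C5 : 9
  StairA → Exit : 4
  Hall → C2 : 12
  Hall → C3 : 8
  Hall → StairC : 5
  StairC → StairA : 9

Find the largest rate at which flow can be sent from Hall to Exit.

11

Augment Hall→C5→Exit: bottleneck 4, flow now 4.
Augment Hall→StairC→StairA→Exit: bottleneck 4, flow now 8.
Augment Hall→C2→C5→Exit: bottleneck 2, flow now 10.
Augment Hall→StairC→StairA→C5→Exit: bottleneck 1, flow now 11.
No augmenting path remains; maximum flow = 11.
In the residual graph, reachable from Hall: {Hall, C2, C3}.
Min-cut edges: Hall→StairC (5), Hall→C5 (4), C2→C5 (2); capacity 5 + 4 + 2 = 11.
This cut is saturated, so no flow can exceed 11.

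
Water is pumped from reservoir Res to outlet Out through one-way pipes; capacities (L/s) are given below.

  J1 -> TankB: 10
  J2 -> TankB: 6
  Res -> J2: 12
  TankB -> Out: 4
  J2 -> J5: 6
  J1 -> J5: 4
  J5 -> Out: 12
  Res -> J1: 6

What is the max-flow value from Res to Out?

14

Augment Res→J1→J5→Out: bottleneck 4, flow now 4.
Augment Res→J1→TankB→Out: bottleneck 2, flow now 6.
Augment Res→J2→J5→Out: bottleneck 6, flow now 12.
Augment Res→J2→TankB→Out: bottleneck 2, flow now 14.
No augmenting path remains; maximum flow = 14.
In the residual graph, reachable from Res: {Res, J1, J2, TankB}.
Min-cut edges: J1→J5 (4), J2→J5 (6), TankB→Out (4); capacity 4 + 6 + 4 = 14.
This cut is saturated, so no flow can exceed 14.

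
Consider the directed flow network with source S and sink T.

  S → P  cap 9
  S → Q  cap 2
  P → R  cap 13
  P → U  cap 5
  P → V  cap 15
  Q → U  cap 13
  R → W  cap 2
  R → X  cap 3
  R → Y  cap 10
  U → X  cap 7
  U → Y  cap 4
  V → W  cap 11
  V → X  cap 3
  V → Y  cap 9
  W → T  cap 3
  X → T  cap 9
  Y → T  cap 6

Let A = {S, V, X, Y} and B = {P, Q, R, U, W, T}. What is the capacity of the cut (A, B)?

Edges leaving {S, V, X, Y}: S→P (9), S→Q (2), V→W (11), X→T (9), Y→T (6).
Cut capacity = 9 + 2 + 11 + 9 + 6 = 37.

37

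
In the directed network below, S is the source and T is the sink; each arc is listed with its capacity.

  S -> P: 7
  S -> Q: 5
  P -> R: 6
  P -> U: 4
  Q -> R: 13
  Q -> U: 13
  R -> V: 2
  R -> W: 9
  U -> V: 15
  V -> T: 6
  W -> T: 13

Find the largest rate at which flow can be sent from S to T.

12

Augment S→P→R→V→T: bottleneck 2, flow now 2.
Augment S→P→R→W→T: bottleneck 4, flow now 6.
Augment S→P→U→V→T: bottleneck 1, flow now 7.
Augment S→Q→R→W→T: bottleneck 5, flow now 12.
No augmenting path remains; maximum flow = 12.
In the residual graph, reachable from S: {S}.
Min-cut edges: S→P (7), S→Q (5); capacity 7 + 5 = 12.
This cut is saturated, so no flow can exceed 12.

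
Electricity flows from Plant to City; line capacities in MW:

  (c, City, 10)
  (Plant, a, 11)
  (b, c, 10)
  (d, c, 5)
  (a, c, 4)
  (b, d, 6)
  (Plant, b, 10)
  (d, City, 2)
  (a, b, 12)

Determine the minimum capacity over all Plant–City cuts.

12

Augment Plant→a→c→City: bottleneck 4, flow now 4.
Augment Plant→b→c→City: bottleneck 6, flow now 10.
Augment Plant→b→d→City: bottleneck 2, flow now 12.
No augmenting path remains; maximum flow = 12.
By max-flow min-cut, the minimum cut capacity equals the max flow.
In the residual graph, reachable from Plant: {Plant, a, b, c, d}.
Min-cut edges: c→City (10), d→City (2); capacity 10 + 2 = 12.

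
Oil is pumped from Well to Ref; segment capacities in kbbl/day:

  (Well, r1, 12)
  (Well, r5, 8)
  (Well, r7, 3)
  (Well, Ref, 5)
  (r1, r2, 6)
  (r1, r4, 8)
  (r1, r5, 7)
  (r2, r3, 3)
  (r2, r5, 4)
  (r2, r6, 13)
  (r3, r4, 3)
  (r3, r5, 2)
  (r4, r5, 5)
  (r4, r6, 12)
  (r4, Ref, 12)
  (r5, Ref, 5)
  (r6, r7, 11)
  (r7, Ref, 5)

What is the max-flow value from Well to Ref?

Augment Well→Ref: bottleneck 5, flow now 5.
Augment Well→r5→Ref: bottleneck 5, flow now 10.
Augment Well→r7→Ref: bottleneck 3, flow now 13.
Augment Well→r1→r4→Ref: bottleneck 8, flow now 21.
Augment Well→r1→r2→r3→r4→Ref: bottleneck 3, flow now 24.
Augment Well→r1→r2→r6→r7→Ref: bottleneck 1, flow now 25.
No augmenting path remains; maximum flow = 25.
In the residual graph, reachable from Well: {Well, r5}.
Min-cut edges: Well→r1 (12), Well→r7 (3), Well→Ref (5), r5→Ref (5); capacity 12 + 3 + 5 + 5 = 25.
This cut is saturated, so no flow can exceed 25.

25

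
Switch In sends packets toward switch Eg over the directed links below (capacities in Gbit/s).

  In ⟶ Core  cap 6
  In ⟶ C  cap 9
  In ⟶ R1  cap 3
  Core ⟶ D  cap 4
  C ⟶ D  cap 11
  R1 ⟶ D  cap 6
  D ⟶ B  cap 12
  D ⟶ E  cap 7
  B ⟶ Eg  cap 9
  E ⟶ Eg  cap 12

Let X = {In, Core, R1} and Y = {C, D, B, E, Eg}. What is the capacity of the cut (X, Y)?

Edges leaving {In, Core, R1}: In→C (9), Core→D (4), R1→D (6).
Cut capacity = 9 + 4 + 6 = 19.

19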